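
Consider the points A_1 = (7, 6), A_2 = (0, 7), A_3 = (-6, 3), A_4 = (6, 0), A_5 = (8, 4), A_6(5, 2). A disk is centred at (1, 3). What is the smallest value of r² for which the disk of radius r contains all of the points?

The required radius is the distance from (1, 3) to the farthest point.
Squared distances: 45, 17, 49, 34, 50, 17.
Maximum is 50, attained at A_5.

50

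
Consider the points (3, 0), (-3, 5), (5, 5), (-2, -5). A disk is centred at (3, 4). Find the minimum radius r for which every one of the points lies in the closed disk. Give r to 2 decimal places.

10.30

The required radius is the distance from (3, 4) to the farthest point.
Squared distances: 16, 37, 5, 106.
Maximum is 106, attained at (-2, -5).
r = √106 ≈ 10.30.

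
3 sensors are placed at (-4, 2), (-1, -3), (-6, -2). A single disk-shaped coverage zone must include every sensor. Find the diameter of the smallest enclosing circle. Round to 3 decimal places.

6.044

Call the three points A, B, C in the order given.
Side lengths²: AB² = 34, AC² = 20, BC² = 26.
Since AB² = 34 < 26 + 20 = 46, the triangle is acute, so the smallest enclosing circle is the circumcircle.
Circumcentre = (-35/11, -10/11), r² = 1105/121.
Diameter = 2r = 2√(1105/121) ≈ 6.044.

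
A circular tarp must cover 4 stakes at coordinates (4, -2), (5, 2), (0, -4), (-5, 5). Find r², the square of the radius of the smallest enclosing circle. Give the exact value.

A smallest enclosing disk is always determined by at most three of the input points on its boundary.
The farthest pair is (4, -2)–(-5, 5) with squared distance 130. The circle on this segment as diameter has centre (-0.5, 1.5) and r² = 130/4 = 32.5.
Check (5, 2): distance² to centre = 30.5 ≤ 32.5, so it lies inside.
All remaining points lie in this disk, and no smaller disk contains both endpoints, so this is the minimum enclosing circle.

32.5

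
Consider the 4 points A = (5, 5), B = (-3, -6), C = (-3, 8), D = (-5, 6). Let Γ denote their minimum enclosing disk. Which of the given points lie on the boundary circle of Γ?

A, B, C

The minimum enclosing circle is determined by three boundary points: A, B, C.
Their circumcentre is (-1.0625, 1) with r² = 52.75390625.
The farthest remaining point D is at distance² 40.50390625 ≤ 52.75390625.
The points at distance exactly r from the centre are A, B, C — 3 points.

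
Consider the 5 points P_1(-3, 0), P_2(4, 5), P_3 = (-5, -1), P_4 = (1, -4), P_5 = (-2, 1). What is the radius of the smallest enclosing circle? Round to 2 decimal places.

The minimum enclosing circle of a finite set is fixed by two of the points (as a diameter) or three (as a circumcircle).
The minimum enclosing circle is determined by three boundary points: P_2, P_3, P_4.
Their circumcentre is (-1/14, 19/14) with r² = 2925/98.
The farthest remaining point P_1 is at distance² 1021/98 ≤ 2925/98.
r = √(2925/98) ≈ 5.46.

5.46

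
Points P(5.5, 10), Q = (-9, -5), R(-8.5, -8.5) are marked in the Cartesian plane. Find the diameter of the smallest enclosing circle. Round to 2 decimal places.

Side lengths²: PQ² = 435.25, PR² = 538.25, QR² = 12.5.
Since PR² = 538.25 ≥ 435.25 + 12.5 = 447.75, the angle opposite PR is not acute, so the smallest enclosing circle has PR as diameter.
Centre = midpoint of PR = (-1.5, 0.75), r² = 538.25/4 = 134.5625.
Diameter = 2r = 2√(134.5625) ≈ 23.20.

23.20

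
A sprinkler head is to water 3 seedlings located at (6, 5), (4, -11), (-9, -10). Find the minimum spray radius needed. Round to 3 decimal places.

10.607

Call the three points A, B, C in the order given.
Side lengths²: AB² = 260, AC² = 450, BC² = 170.
Since AC² = 450 ≥ 260 + 170 = 430, the angle opposite AC is not acute, so the smallest enclosing circle has AC as diameter.
Centre = midpoint of AC = (-1.5, -2.5), r² = 450/4 = 112.5.
r = √(112.5) ≈ 10.607.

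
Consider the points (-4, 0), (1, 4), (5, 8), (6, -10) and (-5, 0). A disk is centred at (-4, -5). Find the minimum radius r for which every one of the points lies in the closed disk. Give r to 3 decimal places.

The required radius is the distance from (-4, -5) to the farthest point.
Squared distances: 25, 106, 250, 125, 26.
Maximum is 250, attained at (5, 8).
r = √250 ≈ 15.811.

15.811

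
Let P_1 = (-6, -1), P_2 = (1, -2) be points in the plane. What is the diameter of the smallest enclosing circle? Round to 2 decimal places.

The smallest circle enclosing two points has them as diameter endpoints.
Centre = midpoint = (-2.5, -1.5); r² = |P_1P_2|²/4 = 50/4 = 12.5.
Diameter = 2r = 2√(12.5) ≈ 7.07.

7.07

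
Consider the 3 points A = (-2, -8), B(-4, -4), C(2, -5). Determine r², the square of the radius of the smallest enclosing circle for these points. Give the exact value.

Side lengths²: AB² = 20, AC² = 25, BC² = 37.
Since BC² = 37 < 25 + 20 = 45, the triangle is acute, so the smallest enclosing circle is the circumcircle.
Circumcentre = (-12/11, -111/22), r² = 4625/484.

4625/484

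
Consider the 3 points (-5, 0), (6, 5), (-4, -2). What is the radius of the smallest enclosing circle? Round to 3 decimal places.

6.107

Call the three points A, B, C in the order given.
Side lengths²: AB² = 146, AC² = 5, BC² = 149.
Since BC² = 149 < 146 + 5 = 151, the triangle is acute, so the smallest enclosing circle is the circumcircle.
Circumcentre = (47/54, 91/54), r² = 54385/1458.
r = √(54385/1458) ≈ 6.107.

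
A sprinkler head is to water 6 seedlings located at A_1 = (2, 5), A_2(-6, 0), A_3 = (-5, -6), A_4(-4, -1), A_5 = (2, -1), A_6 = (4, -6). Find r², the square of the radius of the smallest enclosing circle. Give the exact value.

10625/242

The minimum enclosing circle of a finite set is fixed by two of the points (as a diameter) or three (as a circumcircle).
The minimum enclosing circle is determined by three boundary points: A_1, A_3, A_6.
Their circumcentre is (-0.5, -25/22) with r² = 10625/242.
The farthest remaining point A_2 is at distance² 7633/242 ≤ 10625/242.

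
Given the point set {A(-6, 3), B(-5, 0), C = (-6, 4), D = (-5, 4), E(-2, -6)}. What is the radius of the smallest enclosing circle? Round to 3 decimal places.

5.385

A smallest enclosing disk is always determined by at most three of the input points on its boundary.
The farthest pair is C–E with squared distance 116. The circle on this segment as diameter has centre (-4, -1) and r² = 116/4 = 29.
Check A: distance² to centre = 20 ≤ 29, so it lies inside.
All remaining points lie in this disk, and no smaller disk contains both endpoints, so this is the minimum enclosing circle.
r = √29 ≈ 5.385.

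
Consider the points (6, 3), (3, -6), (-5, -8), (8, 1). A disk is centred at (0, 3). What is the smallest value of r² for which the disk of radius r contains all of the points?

146

The required radius is the distance from (0, 3) to the farthest point.
Squared distances: 36, 90, 146, 68.
Maximum is 146, attained at (-5, -8).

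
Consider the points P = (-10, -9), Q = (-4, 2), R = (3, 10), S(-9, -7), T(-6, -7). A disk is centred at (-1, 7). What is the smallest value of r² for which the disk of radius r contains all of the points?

337

The required radius is the distance from (-1, 7) to the farthest point.
Squared distances: 337, 34, 25, 260, 221.
Maximum is 337, attained at P.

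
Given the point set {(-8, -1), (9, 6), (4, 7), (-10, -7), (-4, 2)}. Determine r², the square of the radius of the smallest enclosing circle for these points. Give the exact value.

132.5

The minimum enclosing circle of a finite set is fixed by two of the points (as a diameter) or three (as a circumcircle).
The farthest pair is (9, 6)–(-10, -7) with squared distance 530. The circle on this segment as diameter has centre (-0.5, -0.5) and r² = 530/4 = 132.5.
Check (-8, -1): distance² to centre = 56.5 ≤ 132.5, so it lies inside.
All remaining points lie in this disk, and no smaller disk contains both endpoints, so this is the minimum enclosing circle.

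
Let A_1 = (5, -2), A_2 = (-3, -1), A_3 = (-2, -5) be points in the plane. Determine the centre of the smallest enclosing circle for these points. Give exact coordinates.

Side lengths²: A_1A_2² = 65, A_1A_3² = 58, A_2A_3² = 17.
Since A_1A_2² = 65 < 58 + 17 = 75, the triangle is acute, so the smallest enclosing circle is the circumcircle.
Circumcentre = (57/62, -133/62), r² = 32045/1922.
Centre = (57/62, -133/62).

(57/62, -133/62)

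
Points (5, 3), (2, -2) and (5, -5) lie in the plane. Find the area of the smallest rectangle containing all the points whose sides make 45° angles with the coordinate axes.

32

In coordinates u = x + y, v = x − y the rectangle is axis-aligned; the map (x,y)→(u,v) scales areas by 2.
u-values: 8, 0, 0; range = 8 − 0 = 8.
v-values: 2, 4, 10; range = 10 − 2 = 8.
Area = (8 × 8) / 2 = 32.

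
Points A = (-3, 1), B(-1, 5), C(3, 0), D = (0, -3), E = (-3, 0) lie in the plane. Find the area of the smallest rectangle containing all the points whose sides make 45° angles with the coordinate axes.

31.5

In coordinates u = x + y, v = x − y the rectangle is axis-aligned; the map (x,y)→(u,v) scales areas by 2.
u-values: -2, 4, 3, -3, -3; range = 4 − (-3) = 7.
v-values: -4, -6, 3, 3, -3; range = 3 − (-6) = 9.
Area = (7 × 9) / 2 = 31.5.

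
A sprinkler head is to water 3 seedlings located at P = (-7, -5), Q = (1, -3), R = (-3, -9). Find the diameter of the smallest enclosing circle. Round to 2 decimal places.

8.41

Side lengths²: PQ² = 68, PR² = 32, QR² = 52.
Since PQ² = 68 < 52 + 32 = 84, the triangle is acute, so the smallest enclosing circle is the circumcircle.
Circumcentre = (-2.8, -4.8), r² = 17.68.
Diameter = 2r = 2√(17.68) ≈ 8.41.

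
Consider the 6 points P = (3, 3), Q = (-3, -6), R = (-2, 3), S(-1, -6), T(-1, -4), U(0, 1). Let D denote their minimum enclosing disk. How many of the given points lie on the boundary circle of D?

The farthest pair is P–Q with squared distance 117. The circle on this segment as diameter has centre (0, -1.5) and r² = 117/4 = 29.25.
Check R: distance² to centre = 24.25 ≤ 29.25, so it lies inside.
All remaining points lie in this disk, and no smaller disk contains both endpoints, so this is the minimum enclosing circle.
The points at distance exactly r from the centre are P, Q — 2 points.

2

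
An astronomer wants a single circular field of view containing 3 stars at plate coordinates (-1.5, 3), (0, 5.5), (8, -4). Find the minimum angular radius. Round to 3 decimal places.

6.210

Call the three points A, B, C in the order given.
Side lengths²: AB² = 8.5, AC² = 139.25, BC² = 154.25.
Since BC² = 154.25 ≥ 139.25 + 8.5 = 147.75, the angle opposite BC is not acute, so the smallest enclosing circle has BC as diameter.
Centre = midpoint of BC = (4, 0.75), r² = 154.25/4 = 38.5625.
r = √(38.5625) ≈ 6.210.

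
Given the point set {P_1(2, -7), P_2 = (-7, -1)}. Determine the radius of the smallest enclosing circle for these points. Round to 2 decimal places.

5.41

The smallest circle enclosing two points has them as diameter endpoints.
Centre = midpoint = (-2.5, -4); r² = |P_1P_2|²/4 = 117/4 = 29.25.
r = √(29.25) ≈ 5.41.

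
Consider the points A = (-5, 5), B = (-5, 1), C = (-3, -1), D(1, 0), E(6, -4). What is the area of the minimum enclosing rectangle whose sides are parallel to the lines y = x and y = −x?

60

In coordinates u = x + y, v = x − y the rectangle is axis-aligned; the map (x,y)→(u,v) scales areas by 2.
u-values: 0, -4, -4, 1, 2; range = 2 − (-4) = 6.
v-values: -10, -6, -2, 1, 10; range = 10 − (-10) = 20.
Area = (6 × 20) / 2 = 60.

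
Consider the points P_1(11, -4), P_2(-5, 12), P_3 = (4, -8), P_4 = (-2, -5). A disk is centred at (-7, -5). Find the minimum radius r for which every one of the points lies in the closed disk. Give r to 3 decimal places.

The required radius is the distance from (-7, -5) to the farthest point.
Squared distances: 325, 293, 130, 25.
Maximum is 325, attained at P_1.
r = √325 ≈ 18.028.

18.028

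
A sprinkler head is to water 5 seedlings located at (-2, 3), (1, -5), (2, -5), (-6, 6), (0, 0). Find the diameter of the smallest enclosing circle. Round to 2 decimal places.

13.60

A smallest enclosing disk is always determined by at most three of the input points on its boundary.
The farthest pair is (2, -5)–(-6, 6) with squared distance 185. The circle on this segment as diameter has centre (-2, 0.5) and r² = 185/4 = 46.25.
Check (-2, 3): distance² to centre = 6.25 ≤ 46.25, so it lies inside.
All remaining points lie in this disk, and no smaller disk contains both endpoints, so this is the minimum enclosing circle.
Diameter = 2r = 2√(46.25) ≈ 13.60.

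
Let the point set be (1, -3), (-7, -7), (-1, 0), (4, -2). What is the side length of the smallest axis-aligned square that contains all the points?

11

The bounding box has width 11 and height 7.
An axis-aligned square enclosing the set must have side ≥ max(width, height).
So the minimum side is max(11, 7) = 11.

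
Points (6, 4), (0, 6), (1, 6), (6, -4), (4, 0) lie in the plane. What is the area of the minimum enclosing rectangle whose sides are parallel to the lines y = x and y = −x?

In coordinates u = x + y, v = x − y the rectangle is axis-aligned; the map (x,y)→(u,v) scales areas by 2.
u-values: 10, 6, 7, 2, 4; range = 10 − 2 = 8.
v-values: 2, -6, -5, 10, 4; range = 10 − (-6) = 16.
Area = (8 × 16) / 2 = 64.

64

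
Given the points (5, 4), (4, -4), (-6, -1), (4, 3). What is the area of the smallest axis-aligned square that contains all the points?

The bounding box has width 11 and height 8.
An axis-aligned square enclosing the set must have side ≥ max(width, height).
So the minimum side is max(11, 8) = 11.
Area = 11² = 121.

121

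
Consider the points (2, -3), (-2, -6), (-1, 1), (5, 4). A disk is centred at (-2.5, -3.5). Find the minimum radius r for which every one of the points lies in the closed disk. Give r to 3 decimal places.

10.607

The required radius is the distance from (-2.5, -3.5) to the farthest point.
Squared distances: 20.5, 6.5, 22.5, 112.5.
Maximum is 112.5, attained at (5, 4).
r = √(112.5) ≈ 10.607.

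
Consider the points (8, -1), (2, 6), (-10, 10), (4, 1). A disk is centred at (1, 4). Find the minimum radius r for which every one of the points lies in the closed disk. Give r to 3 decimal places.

12.530

The required radius is the distance from (1, 4) to the farthest point.
Squared distances: 74, 5, 157, 18.
Maximum is 157, attained at (-10, 10).
r = √157 ≈ 12.530.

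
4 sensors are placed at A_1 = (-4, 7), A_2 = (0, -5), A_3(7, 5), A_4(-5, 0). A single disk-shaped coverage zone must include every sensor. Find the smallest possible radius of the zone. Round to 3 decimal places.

6.961

The minimum enclosing circle of a finite set is fixed by two of the points (as a diameter) or three (as a circumcircle).
The minimum enclosing circle is determined by three boundary points: A_1, A_2, A_3.
Their circumcentre is (47/62, 119/62) with r² = 93125/1922.
The farthest remaining point A_4 is at distance² 70805/1922 ≤ 93125/1922.
r = √(93125/1922) ≈ 6.961.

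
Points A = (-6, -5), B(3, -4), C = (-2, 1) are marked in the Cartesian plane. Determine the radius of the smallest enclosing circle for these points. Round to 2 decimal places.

Side lengths²: AB² = 82, AC² = 52, BC² = 50.
Since AB² = 82 < 52 + 50 = 102, the triangle is acute, so the smallest enclosing circle is the circumcircle.
Circumcentre = (-1.6, -3.6), r² = 21.32.
r = √(21.32) ≈ 4.62.

4.62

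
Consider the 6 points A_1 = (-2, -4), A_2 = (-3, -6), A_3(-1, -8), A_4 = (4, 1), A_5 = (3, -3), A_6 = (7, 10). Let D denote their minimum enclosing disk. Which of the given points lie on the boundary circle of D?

A_3, A_6

The minimum enclosing circle of a finite set is fixed by two of the points (as a diameter) or three (as a circumcircle).
The farthest pair is A_3–A_6 with squared distance 388. The circle on this segment as diameter has centre (3, 1) and r² = 388/4 = 97.
Check A_1: distance² to centre = 50 ≤ 97, so it lies inside.
All remaining points lie in this disk, and no smaller disk contains both endpoints, so this is the minimum enclosing circle.
The points at distance exactly r from the centre are A_3, A_6 — 2 points.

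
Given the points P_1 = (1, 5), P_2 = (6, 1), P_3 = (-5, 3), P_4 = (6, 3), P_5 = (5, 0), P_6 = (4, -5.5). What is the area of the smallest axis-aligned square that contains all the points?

121

The bounding box has width 11 and height 10.5.
An axis-aligned square enclosing the set must have side ≥ max(width, height).
So the minimum side is max(11, 10.5) = 11.
Area = 11² = 121.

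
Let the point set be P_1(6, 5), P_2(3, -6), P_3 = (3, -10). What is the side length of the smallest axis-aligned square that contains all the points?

15

The bounding box has width 3 and height 15.
An axis-aligned square enclosing the set must have side ≥ max(width, height).
So the minimum side is max(3, 15) = 15.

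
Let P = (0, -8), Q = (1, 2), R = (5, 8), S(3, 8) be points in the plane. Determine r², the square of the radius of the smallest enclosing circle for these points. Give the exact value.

70.25

By Welzl's lemma the MEC is supported by two points (diametrically opposite) or three points (on a circumcircle).
The farthest pair is P–R with squared distance 281. The circle on this segment as diameter has centre (2.5, 0) and r² = 281/4 = 70.25.
Check Q: distance² to centre = 6.25 ≤ 70.25, so it lies inside.
All remaining points lie in this disk, and no smaller disk contains both endpoints, so this is the minimum enclosing circle.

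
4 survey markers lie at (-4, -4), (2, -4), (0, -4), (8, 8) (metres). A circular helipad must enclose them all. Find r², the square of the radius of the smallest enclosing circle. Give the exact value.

72

By Welzl's lemma the MEC is supported by two points (diametrically opposite) or three points (on a circumcircle).
The farthest pair is (-4, -4)–(8, 8) with squared distance 288. The circle on this segment as diameter has centre (2, 2) and r² = 288/4 = 72.
Check (2, -4): distance² to centre = 36 ≤ 72, so it lies inside.
All remaining points lie in this disk, and no smaller disk contains both endpoints, so this is the minimum enclosing circle.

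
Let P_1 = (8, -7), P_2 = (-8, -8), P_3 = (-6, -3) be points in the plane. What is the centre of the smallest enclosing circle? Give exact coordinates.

(0, -7.5)

Side lengths²: P_1P_2² = 257, P_1P_3² = 212, P_2P_3² = 29.
Since P_1P_2² = 257 ≥ 212 + 29 = 241, the angle opposite P_1P_2 is not acute, so the smallest enclosing circle has P_1P_2 as diameter.
Centre = midpoint of P_1P_2 = (0, -7.5), r² = 257/4 = 64.25.
Centre = (0, -7.5).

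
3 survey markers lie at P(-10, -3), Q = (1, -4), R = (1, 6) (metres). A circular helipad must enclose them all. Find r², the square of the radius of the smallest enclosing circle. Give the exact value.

Side lengths²: PQ² = 122, PR² = 202, QR² = 100.
Since PR² = 202 < 122 + 100 = 222, the triangle is acute, so the smallest enclosing circle is the circumcircle.
Circumcentre = (-45/11, 1), r² = 6161/121.

6161/121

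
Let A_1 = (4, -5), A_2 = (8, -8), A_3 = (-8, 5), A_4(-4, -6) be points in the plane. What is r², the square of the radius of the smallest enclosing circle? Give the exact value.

The farthest pair is A_2–A_3 with squared distance 425. The circle on this segment as diameter has centre (0, -1.5) and r² = 425/4 = 106.25.
Check A_1: distance² to centre = 28.25 ≤ 106.25, so it lies inside.
All remaining points lie in this disk, and no smaller disk contains both endpoints, so this is the minimum enclosing circle.

106.25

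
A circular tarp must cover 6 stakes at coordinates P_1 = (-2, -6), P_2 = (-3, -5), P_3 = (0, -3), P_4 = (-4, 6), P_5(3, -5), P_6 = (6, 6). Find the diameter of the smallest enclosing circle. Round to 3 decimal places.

A smallest enclosing disk is always determined by at most three of the input points on its boundary.
The minimum enclosing circle is determined by three boundary points: P_1, P_4, P_6.
Their circumcentre is (1, 2/3) with r² = 481/9.
The farthest remaining point P_2 is at distance² 433/9 ≤ 481/9.
Diameter = 2r = 2√(481/9) ≈ 14.621.

14.621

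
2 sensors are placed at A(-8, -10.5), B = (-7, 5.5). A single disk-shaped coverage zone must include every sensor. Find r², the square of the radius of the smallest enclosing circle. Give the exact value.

The smallest circle enclosing two points has them as diameter endpoints.
Centre = midpoint = (-7.5, -2.5); r² = |AB|²/4 = 257/4 = 64.25.

64.25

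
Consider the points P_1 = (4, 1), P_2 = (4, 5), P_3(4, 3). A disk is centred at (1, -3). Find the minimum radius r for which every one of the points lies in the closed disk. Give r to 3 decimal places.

The required radius is the distance from (1, -3) to the farthest point.
Squared distances: 25, 73, 45.
Maximum is 73, attained at P_2.
r = √73 ≈ 8.544.

8.544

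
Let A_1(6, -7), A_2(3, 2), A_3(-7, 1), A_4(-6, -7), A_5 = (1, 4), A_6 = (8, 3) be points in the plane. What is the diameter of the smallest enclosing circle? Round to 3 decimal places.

The minimum enclosing circle of a finite set is fixed by two of the points (as a diameter) or three (as a circumcircle).
The farthest pair is A_4–A_6 with squared distance 296. The circle on this segment as diameter has centre (1, -2) and r² = 296/4 = 74.
Check A_1: distance² to centre = 50 ≤ 74, so it lies inside.
All remaining points lie in this disk, and no smaller disk contains both endpoints, so this is the minimum enclosing circle.
Diameter = 2r = 2√74 ≈ 17.205.

17.205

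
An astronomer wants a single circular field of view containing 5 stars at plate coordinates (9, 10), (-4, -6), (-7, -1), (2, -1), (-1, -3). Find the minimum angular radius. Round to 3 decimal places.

10.308

The farthest pair is (9, 10)–(-4, -6) with squared distance 425. The circle on this segment as diameter has centre (2.5, 2) and r² = 425/4 = 106.25.
Check (-7, -1): distance² to centre = 99.25 ≤ 106.25, so it lies inside.
All remaining points lie in this disk, and no smaller disk contains both endpoints, so this is the minimum enclosing circle.
r = √(106.25) ≈ 10.308.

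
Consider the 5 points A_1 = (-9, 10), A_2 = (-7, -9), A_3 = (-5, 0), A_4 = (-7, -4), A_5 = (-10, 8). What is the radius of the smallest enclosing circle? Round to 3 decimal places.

9.552

By Welzl's lemma the MEC is supported by two points (diametrically opposite) or three points (on a circumcircle).
The farthest pair is A_1–A_2 with squared distance 365. The circle on this segment as diameter has centre (-8, 0.5) and r² = 365/4 = 91.25.
Check A_3: distance² to centre = 9.25 ≤ 91.25, so it lies inside.
All remaining points lie in this disk, and no smaller disk contains both endpoints, so this is the minimum enclosing circle.
r = √(91.25) ≈ 9.552.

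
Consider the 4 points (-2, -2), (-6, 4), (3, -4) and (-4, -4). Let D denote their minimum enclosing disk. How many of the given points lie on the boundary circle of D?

2

The farthest pair is (-6, 4)–(3, -4) with squared distance 145. The circle on this segment as diameter has centre (-1.5, 0) and r² = 145/4 = 36.25.
Check (-2, -2): distance² to centre = 4.25 ≤ 36.25, so it lies inside.
All remaining points lie in this disk, and no smaller disk contains both endpoints, so this is the minimum enclosing circle.
The points at distance exactly r from the centre are (-6, 4), (3, -4) — 2 points.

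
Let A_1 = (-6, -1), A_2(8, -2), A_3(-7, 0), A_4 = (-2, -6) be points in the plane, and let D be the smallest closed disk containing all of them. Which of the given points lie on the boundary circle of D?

A_2, A_3

The farthest pair is A_2–A_3 with squared distance 229. The circle on this segment as diameter has centre (0.5, -1) and r² = 229/4 = 57.25.
Check A_1: distance² to centre = 42.25 ≤ 57.25, so it lies inside.
All remaining points lie in this disk, and no smaller disk contains both endpoints, so this is the minimum enclosing circle.
The points at distance exactly r from the centre are A_2, A_3 — 2 points.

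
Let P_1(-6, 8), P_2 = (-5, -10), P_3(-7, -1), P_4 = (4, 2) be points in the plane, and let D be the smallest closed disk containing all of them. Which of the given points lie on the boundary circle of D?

The minimum enclosing circle of a finite set is fixed by two of the points (as a diameter) or three (as a circumcircle).
The minimum enclosing circle is determined by three boundary points: P_1, P_2, P_4.
Their circumcentre is (-265/58, -55/58) with r² = 138125/1682.
The farthest remaining point P_3 is at distance² 9945/1682 ≤ 138125/1682.
The points at distance exactly r from the centre are P_1, P_2, P_4 — 3 points.

P_1, P_2, P_4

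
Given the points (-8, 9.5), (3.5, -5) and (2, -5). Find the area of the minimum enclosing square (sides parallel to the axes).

210.25

The bounding box has width 11.5 and height 14.5.
An axis-aligned square enclosing the set must have side ≥ max(width, height).
So the minimum side is max(11.5, 14.5) = 14.5.
Area = 14.5² = 210.25.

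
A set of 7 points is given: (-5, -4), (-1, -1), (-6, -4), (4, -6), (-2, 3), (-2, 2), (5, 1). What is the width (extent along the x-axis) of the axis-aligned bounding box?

max x = 5, min x = -6, so width = 11.

11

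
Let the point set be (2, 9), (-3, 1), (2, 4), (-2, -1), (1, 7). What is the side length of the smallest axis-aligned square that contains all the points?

10

The bounding box has width 5 and height 10.
An axis-aligned square enclosing the set must have side ≥ max(width, height).
So the minimum side is max(5, 10) = 10.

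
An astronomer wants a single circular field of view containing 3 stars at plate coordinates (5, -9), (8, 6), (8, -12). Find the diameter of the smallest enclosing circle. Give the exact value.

Call the three points A, B, C in the order given.
Side lengths²: AB² = 234, AC² = 18, BC² = 324.
Since BC² = 324 ≥ 234 + 18 = 252, the angle opposite BC is not acute, so the smallest enclosing circle has BC as diameter.
Centre = midpoint of BC = (8, -3), r² = 324/4 = 81.
Diameter = 2r = 2√81 = 18.

18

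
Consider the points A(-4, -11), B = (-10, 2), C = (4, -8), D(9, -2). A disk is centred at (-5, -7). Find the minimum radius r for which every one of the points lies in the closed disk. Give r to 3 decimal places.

14.866

The required radius is the distance from (-5, -7) to the farthest point.
Squared distances: 17, 106, 82, 221.
Maximum is 221, attained at D.
r = √221 ≈ 14.866.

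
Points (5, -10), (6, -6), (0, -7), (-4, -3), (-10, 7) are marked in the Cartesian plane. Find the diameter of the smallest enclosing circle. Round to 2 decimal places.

A smallest enclosing disk is always determined by at most three of the input points on its boundary.
The farthest pair is (5, -10)–(-10, 7) with squared distance 514. The circle on this segment as diameter has centre (-2.5, -1.5) and r² = 514/4 = 128.5.
Check (6, -6): distance² to centre = 92.5 ≤ 128.5, so it lies inside.
All remaining points lie in this disk, and no smaller disk contains both endpoints, so this is the minimum enclosing circle.
Diameter = 2r = 2√(128.5) ≈ 22.67.

22.67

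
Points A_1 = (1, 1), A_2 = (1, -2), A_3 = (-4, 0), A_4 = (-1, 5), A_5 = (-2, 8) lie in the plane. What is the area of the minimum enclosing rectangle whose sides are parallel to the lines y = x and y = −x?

In coordinates u = x + y, v = x − y the rectangle is axis-aligned; the map (x,y)→(u,v) scales areas by 2.
u-values: 2, -1, -4, 4, 6; range = 6 − (-4) = 10.
v-values: 0, 3, -4, -6, -10; range = 3 − (-10) = 13.
Area = (10 × 13) / 2 = 65.

65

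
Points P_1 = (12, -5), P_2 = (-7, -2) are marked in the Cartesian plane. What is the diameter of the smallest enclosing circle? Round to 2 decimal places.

The smallest circle enclosing two points has them as diameter endpoints.
Centre = midpoint = (2.5, -3.5); r² = |P_1P_2|²/4 = 370/4 = 92.5.
Diameter = 2r = 2√(92.5) ≈ 19.24.

19.24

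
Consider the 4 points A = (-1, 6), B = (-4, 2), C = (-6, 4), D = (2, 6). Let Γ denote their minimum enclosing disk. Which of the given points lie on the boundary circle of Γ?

C, D

The farthest pair is C–D with squared distance 68. The circle on this segment as diameter has centre (-2, 5) and r² = 68/4 = 17.
Check A: distance² to centre = 2 ≤ 17, so it lies inside.
All remaining points lie in this disk, and no smaller disk contains both endpoints, so this is the minimum enclosing circle.
The points at distance exactly r from the centre are C, D — 2 points.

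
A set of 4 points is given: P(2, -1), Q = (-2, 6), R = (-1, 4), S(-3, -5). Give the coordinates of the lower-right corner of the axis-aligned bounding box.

x-range [-3, 2], y-range [-5, 6].
The lower-right corner is (2, -5).

(2, -5)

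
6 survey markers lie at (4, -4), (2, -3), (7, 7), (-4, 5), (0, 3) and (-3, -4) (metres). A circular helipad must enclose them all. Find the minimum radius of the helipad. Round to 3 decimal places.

A smallest enclosing disk is always determined by at most three of the input points on its boundary.
The farthest pair is (7, 7)–(-3, -4) with squared distance 221. The circle on this segment as diameter has centre (2, 1.5) and r² = 221/4 = 55.25.
Check (4, -4): distance² to centre = 34.25 ≤ 55.25, so it lies inside.
All remaining points lie in this disk, and no smaller disk contains both endpoints, so this is the minimum enclosing circle.
r = √(55.25) ≈ 7.433.

7.433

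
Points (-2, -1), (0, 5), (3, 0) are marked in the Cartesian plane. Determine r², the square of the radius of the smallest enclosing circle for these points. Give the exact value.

1105/98

Call the three points A, B, C in the order given.
Side lengths²: AB² = 40, AC² = 26, BC² = 34.
Since AB² = 40 < 34 + 26 = 60, the triangle is acute, so the smallest enclosing circle is the circumcircle.
Circumcentre = (1/14, 23/14), r² = 1105/98.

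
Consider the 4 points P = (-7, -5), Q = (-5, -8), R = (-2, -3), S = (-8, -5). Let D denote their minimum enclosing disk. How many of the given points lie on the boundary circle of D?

3

A smallest enclosing disk is always determined by at most three of the input points on its boundary.
The minimum enclosing circle is determined by three boundary points: Q, R, S.
Their circumcentre is (-4.75, -4.75) with r² = 10.625.
The farthest remaining point P is at distance² 5.125 ≤ 10.625.
The points at distance exactly r from the centre are Q, R, S — 3 points.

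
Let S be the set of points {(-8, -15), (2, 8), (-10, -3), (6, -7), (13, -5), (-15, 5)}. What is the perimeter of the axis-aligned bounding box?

Width = max x − min x = 13 − (-15) = 28.
Height = max y − min y = 8 − (-15) = 23.
Perimeter = 2(28 + 23) = 102.

102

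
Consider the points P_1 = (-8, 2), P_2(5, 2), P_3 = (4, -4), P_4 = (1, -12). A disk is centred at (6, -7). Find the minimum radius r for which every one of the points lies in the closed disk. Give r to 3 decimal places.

The required radius is the distance from (6, -7) to the farthest point.
Squared distances: 277, 82, 13, 50.
Maximum is 277, attained at P_1.
r = √277 ≈ 16.643.

16.643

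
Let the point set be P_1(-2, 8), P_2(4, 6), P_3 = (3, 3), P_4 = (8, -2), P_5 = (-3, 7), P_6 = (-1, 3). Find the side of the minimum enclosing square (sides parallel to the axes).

The bounding box has width 11 and height 10.
An axis-aligned square enclosing the set must have side ≥ max(width, height).
So the minimum side is max(11, 10) = 11.

11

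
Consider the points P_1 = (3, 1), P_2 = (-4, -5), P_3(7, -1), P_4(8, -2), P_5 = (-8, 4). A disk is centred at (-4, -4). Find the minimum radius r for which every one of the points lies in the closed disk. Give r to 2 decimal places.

The required radius is the distance from (-4, -4) to the farthest point.
Squared distances: 74, 1, 130, 148, 80.
Maximum is 148, attained at P_4.
r = √148 ≈ 12.17.

12.17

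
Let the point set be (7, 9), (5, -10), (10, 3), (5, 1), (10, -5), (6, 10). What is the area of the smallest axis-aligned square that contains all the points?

400

The bounding box has width 5 and height 20.
An axis-aligned square enclosing the set must have side ≥ max(width, height).
So the minimum side is max(5, 20) = 20.
Area = 20² = 400.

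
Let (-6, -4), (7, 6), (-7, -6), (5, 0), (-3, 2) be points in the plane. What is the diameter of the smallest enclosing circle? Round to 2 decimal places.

18.44

By Welzl's lemma the MEC is supported by two points (diametrically opposite) or three points (on a circumcircle).
The farthest pair is (7, 6)–(-7, -6) with squared distance 340. The circle on this segment as diameter has centre (0, 0) and r² = 340/4 = 85.
Check (-6, -4): distance² to centre = 52 ≤ 85, so it lies inside.
All remaining points lie in this disk, and no smaller disk contains both endpoints, so this is the minimum enclosing circle.
Diameter = 2r = 2√85 ≈ 18.44.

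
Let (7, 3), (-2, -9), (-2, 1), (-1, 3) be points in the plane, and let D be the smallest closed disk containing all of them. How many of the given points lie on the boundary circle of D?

A smallest enclosing disk is always determined by at most three of the input points on its boundary.
The farthest pair is (7, 3)–(-2, -9) with squared distance 225. The circle on this segment as diameter has centre (2.5, -3) and r² = 225/4 = 56.25.
Check (-2, 1): distance² to centre = 36.25 ≤ 56.25, so it lies inside.
All remaining points lie in this disk, and no smaller disk contains both endpoints, so this is the minimum enclosing circle.
The points at distance exactly r from the centre are (7, 3), (-2, -9) — 2 points.

2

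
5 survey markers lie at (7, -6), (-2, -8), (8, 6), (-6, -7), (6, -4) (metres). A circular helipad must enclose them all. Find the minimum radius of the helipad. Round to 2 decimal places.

9.55

By Welzl's lemma the MEC is supported by two points (diametrically opposite) or three points (on a circumcircle).
The farthest pair is (8, 6)–(-6, -7) with squared distance 365. The circle on this segment as diameter has centre (1, -0.5) and r² = 365/4 = 91.25.
Check (7, -6): distance² to centre = 66.25 ≤ 91.25, so it lies inside.
All remaining points lie in this disk, and no smaller disk contains both endpoints, so this is the minimum enclosing circle.
r = √(91.25) ≈ 9.55.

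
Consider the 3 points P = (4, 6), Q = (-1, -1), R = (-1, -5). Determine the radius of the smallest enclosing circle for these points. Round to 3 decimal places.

Side lengths²: PQ² = 74, PR² = 146, QR² = 16.
Since PR² = 146 ≥ 74 + 16 = 90, the angle opposite PR is not acute, so the smallest enclosing circle has PR as diameter.
Centre = midpoint of PR = (1.5, 0.5), r² = 146/4 = 36.5.
r = √(36.5) ≈ 6.042.

6.042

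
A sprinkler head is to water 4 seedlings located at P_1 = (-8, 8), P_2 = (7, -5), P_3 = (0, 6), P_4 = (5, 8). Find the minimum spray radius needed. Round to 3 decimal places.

The minimum enclosing circle of a finite set is fixed by two of the points (as a diameter) or three (as a circumcircle).
The farthest pair is P_1–P_2 with squared distance 394. The circle on this segment as diameter has centre (-0.5, 1.5) and r² = 394/4 = 98.5.
Check P_3: distance² to centre = 20.5 ≤ 98.5, so it lies inside.
All remaining points lie in this disk, and no smaller disk contains both endpoints, so this is the minimum enclosing circle.
r = √(98.5) ≈ 9.925.

9.925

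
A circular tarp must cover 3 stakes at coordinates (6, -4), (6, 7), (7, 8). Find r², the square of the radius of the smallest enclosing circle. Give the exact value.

Call the three points A, B, C in the order given.
Side lengths²: AB² = 121, AC² = 145, BC² = 2.
Since AC² = 145 ≥ 121 + 2 = 123, the angle opposite AC is not acute, so the smallest enclosing circle has AC as diameter.
Centre = midpoint of AC = (6.5, 2), r² = 145/4 = 36.25.

36.25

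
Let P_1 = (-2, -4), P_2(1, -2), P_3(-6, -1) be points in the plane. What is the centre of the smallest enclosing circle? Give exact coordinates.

Side lengths²: P_1P_2² = 13, P_1P_3² = 25, P_2P_3² = 50.
Since P_2P_3² = 50 ≥ 25 + 13 = 38, the angle opposite P_2P_3 is not acute, so the smallest enclosing circle has P_2P_3 as diameter.
Centre = midpoint of P_2P_3 = (-2.5, -1.5), r² = 50/4 = 12.5.
Centre = (-2.5, -1.5).

(-2.5, -1.5)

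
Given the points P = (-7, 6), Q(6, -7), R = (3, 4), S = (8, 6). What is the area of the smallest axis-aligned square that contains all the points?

225

The bounding box has width 15 and height 13.
An axis-aligned square enclosing the set must have side ≥ max(width, height).
So the minimum side is max(15, 13) = 15.
Area = 15² = 225.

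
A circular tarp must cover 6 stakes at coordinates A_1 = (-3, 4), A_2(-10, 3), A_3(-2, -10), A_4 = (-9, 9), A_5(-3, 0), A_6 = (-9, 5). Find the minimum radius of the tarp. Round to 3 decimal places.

10.124

A smallest enclosing disk is always determined by at most three of the input points on its boundary.
The farthest pair is A_3–A_4 with squared distance 410. The circle on this segment as diameter has centre (-5.5, -0.5) and r² = 410/4 = 102.5.
Check A_1: distance² to centre = 26.5 ≤ 102.5, so it lies inside.
All remaining points lie in this disk, and no smaller disk contains both endpoints, so this is the minimum enclosing circle.
r = √(102.5) ≈ 10.124.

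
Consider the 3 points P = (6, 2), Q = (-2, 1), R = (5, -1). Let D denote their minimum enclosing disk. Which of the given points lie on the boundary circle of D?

Side lengths²: PQ² = 65, PR² = 10, QR² = 53.
Since PQ² = 65 ≥ 53 + 10 = 63, the angle opposite PQ is not acute, so the smallest enclosing circle has PQ as diameter.
Centre = midpoint of PQ = (2, 1.5), r² = 65/4 = 16.25.
The points at distance exactly r from the centre are P, Q — 2 points.

P, Q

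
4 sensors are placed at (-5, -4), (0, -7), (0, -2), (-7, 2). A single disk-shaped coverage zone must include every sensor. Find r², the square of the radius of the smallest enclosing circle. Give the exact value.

The minimum enclosing circle of a finite set is fixed by two of the points (as a diameter) or three (as a circumcircle).
The farthest pair is (0, -7)–(-7, 2) with squared distance 130. The circle on this segment as diameter has centre (-3.5, -2.5) and r² = 130/4 = 32.5.
Check (-5, -4): distance² to centre = 4.5 ≤ 32.5, so it lies inside.
All remaining points lie in this disk, and no smaller disk contains both endpoints, so this is the minimum enclosing circle.

32.5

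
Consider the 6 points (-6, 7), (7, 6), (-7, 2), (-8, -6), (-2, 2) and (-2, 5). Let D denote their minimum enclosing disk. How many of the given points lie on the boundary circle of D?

The farthest pair is (7, 6)–(-8, -6) with squared distance 369. The circle on this segment as diameter has centre (-0.5, 0) and r² = 369/4 = 92.25.
Check (-6, 7): distance² to centre = 79.25 ≤ 92.25, so it lies inside.
All remaining points lie in this disk, and no smaller disk contains both endpoints, so this is the minimum enclosing circle.
The points at distance exactly r from the centre are (7, 6), (-8, -6) — 2 points.

2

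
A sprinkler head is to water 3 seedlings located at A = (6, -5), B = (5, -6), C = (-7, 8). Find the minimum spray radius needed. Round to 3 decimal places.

Side lengths²: AB² = 2, AC² = 338, BC² = 340.
Since BC² = 340 ≥ 338 + 2 = 340, the angle opposite BC is not acute, so the smallest enclosing circle has BC as diameter.
Centre = midpoint of BC = (-1, 1), r² = 340/4 = 85.
r = √85 ≈ 9.220.

9.220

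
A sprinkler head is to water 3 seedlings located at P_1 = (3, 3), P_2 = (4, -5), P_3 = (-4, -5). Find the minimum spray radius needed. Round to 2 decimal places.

Side lengths²: P_1P_2² = 65, P_1P_3² = 113, P_2P_3² = 64.
Since P_1P_3² = 113 < 65 + 64 = 129, the triangle is acute, so the smallest enclosing circle is the circumcircle.
Circumcentre = (0, -1.4375), r² = 28.69140625.
r = √(28.69140625) ≈ 5.36.

5.36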